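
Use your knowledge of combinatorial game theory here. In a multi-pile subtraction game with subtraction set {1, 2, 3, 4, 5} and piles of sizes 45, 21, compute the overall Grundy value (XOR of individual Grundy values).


Subtraction set: {1, 2, 3, 4, 5}
For this subtraction set, G(n) = n mod 6 (period = max + 1 = 6).
Pile 1 (size 45): G(45) = 45 mod 6 = 3
Pile 2 (size 21): G(21) = 21 mod 6 = 3
Total Grundy value = XOR of all: 3 XOR 3 = 0

0


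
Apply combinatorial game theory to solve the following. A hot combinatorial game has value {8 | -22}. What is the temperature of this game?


The game is {8 | -22}, a switch {a | b} with numbers a > b.
Cooling {a | b} by t gives {a - t | b + t}, which stops being hot when a - t = b + t, i.e. at t = (a - b)/2. So the temperature of a switch is (a - b)/2.
Temperature = (Left option - Right option) / 2
= (8 - (-22)) / 2
= 30 / 2
= 15

15


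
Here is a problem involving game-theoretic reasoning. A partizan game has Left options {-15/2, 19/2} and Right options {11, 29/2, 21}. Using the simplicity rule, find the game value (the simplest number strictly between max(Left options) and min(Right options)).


Left options: {-15/2, 19/2}, max = 19/2
Right options: {11, 29/2, 21}, min = 11
All options are numbers and max(Left) < min(Right), so by the simplicity theorem the value is the simplest (earliest-born) number strictly between 19/2 and 11.
The only integer strictly between 19/2 and 11 is 10.
No non-integer in the interval can be simpler: if x is a non-integer in the interval, then floor(x) or ceil(x) also lies in the interval (the interval contains an integer), and both are proper prefixes of x's sign expansion, i.e. born earlier. So the game value is 10.
Game value = 10

10


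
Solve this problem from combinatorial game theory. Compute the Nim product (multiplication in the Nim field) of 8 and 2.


Nim multiplication is bilinear over XOR: (u XOR v) * w = (u*w) XOR (v*w).
So we split each operand into its bit components and XOR the pairwise Nim products.
8 = 8 (as XOR of powers of 2).
2 = 2 (as XOR of powers of 2).
Using the standard Nim-product table on single bits:
  2*2 = 3,   2*4 = 8,   2*8 = 12,
  4*4 = 6,   4*8 = 11,  8*8 = 13,
and  1*x = x (identity), k*l = l*k (commutative).
Pairwise Nim products:
  8 * 2 = 12
XOR them: 12 = 12.
Result: 8 * 2 = 12 (in Nim).

12


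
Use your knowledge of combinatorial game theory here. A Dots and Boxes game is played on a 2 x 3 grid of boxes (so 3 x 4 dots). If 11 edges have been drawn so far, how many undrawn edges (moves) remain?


Grid: 2 x 3 boxes, i.e. 3 rows and 4 columns of dots.
Horizontal edges: (rows + 1) * cols = 3 * 3 = 9
Vertical edges: rows * (cols + 1) = 2 * 4 = 8
Total edges: 9 + 8 = 17
Edges drawn: 11
Remaining: 17 - 11 = 6

6


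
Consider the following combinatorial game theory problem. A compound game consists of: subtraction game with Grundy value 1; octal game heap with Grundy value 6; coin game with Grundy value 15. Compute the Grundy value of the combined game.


By the Sprague-Grundy theorem, the Grundy value of a sum of games is the XOR of individual Grundy values.
subtraction game: Grundy value = 1. Running XOR: 0 XOR 1 = 1
octal game heap: Grundy value = 6. Running XOR: 1 XOR 6 = 7
coin game: Grundy value = 15. Running XOR: 7 XOR 15 = 8
The combined Grundy value is 8.

8


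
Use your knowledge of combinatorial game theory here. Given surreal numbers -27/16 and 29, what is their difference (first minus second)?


x = -27/16, y = 29
Converting to common denominator: 16
x = -27/16, y = 464/16
x - y = -27/16 - 29 = -491/16

-491/16


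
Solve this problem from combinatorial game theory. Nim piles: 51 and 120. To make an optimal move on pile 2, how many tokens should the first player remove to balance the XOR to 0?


Piles: 51 and 120
Current XOR: 51 XOR 120 = 75 (non-zero, so this is an N-position).
To make the XOR zero, we need to find a move that balances the piles.
For pile 2 (size 120): target = 120 XOR 75 = 51
We reduce pile 2 from 120 to 51.
Tokens removed: 120 - 51 = 69
Verification: 51 XOR 51 = 0

69


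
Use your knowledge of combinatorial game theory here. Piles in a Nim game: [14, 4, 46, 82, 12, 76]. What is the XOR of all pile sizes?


We need the XOR (exclusive or) of all pile sizes.
After XOR-ing pile 1 (size 14): 0 XOR 14 = 14
After XOR-ing pile 2 (size 4): 14 XOR 4 = 10
After XOR-ing pile 3 (size 46): 10 XOR 46 = 36
After XOR-ing pile 4 (size 82): 36 XOR 82 = 118
After XOR-ing pile 5 (size 12): 118 XOR 12 = 122
After XOR-ing pile 6 (size 76): 122 XOR 76 = 54
The Nim-value of this position is 54.

54


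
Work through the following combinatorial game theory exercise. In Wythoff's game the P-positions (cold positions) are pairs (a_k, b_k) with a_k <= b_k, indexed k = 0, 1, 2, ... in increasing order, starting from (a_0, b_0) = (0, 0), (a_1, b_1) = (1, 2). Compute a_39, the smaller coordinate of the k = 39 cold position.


By Wythoff's theorem, a_k = floor(k * phi) and b_k = floor(k * phi^2) = a_k + k, where phi = (1 + sqrt(5))/2 is the golden ratio.
phi = (1 + sqrt(5))/2 = 1.618034
k = 39
k * phi = 39 * 1.618034 = 63.103326
a_39 = floor(k * phi) = 63

63


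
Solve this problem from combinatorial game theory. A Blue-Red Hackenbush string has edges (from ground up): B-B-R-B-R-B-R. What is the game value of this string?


Edges (from ground): B-B-R-B-R-B-R
By Berlekamp's sign-expansion rule, a Blue-Red Hackenbush stalk has the value of the surreal number whose sign sequence is the edge sequence with B -> + and R -> -.
Sign sequence: ++-+-+-
Trace the sign expansion in the surreal number tree, starting from 0:
Edge 1: B (sign +) -> bounds (0, +inf), value = 1
Edge 2: B (sign +) -> bounds (1, +inf), value = 2
Edge 3: R (sign -) -> bounds (1, 2), value = 3/2
Edge 4: B (sign +) -> bounds (3/2, 2), value = 7/4
Edge 5: R (sign -) -> bounds (3/2, 7/4), value = 13/8
Edge 6: B (sign +) -> bounds (13/8, 7/4), value = 27/16
Edge 7: R (sign -) -> bounds (13/8, 27/16), value = 53/32
Game value = 53/32

53/32


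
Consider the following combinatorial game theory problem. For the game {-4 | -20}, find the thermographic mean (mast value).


Game = {-4 | -20}, a switch {a | b} with numbers a > b.
Its thermograph has left wall a - t and right wall b + t, which meet at t = (a - b)/2, where both equal (a + b)/2. So the mast (mean value) is at (a + b)/2.
Mean = (-4 + (-20))/2 = -24/2 = -12

-12


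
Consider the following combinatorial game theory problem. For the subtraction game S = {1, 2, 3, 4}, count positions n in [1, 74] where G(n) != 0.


Subtraction set S = {1, 2, 3, 4}, so G(n) = n mod 5.
G(n) = 0 when n is a multiple of 5.
Multiples of 5 in [1, 74]: 14
N-positions (nonzero Grundy) = 74 - 14 = 60

60


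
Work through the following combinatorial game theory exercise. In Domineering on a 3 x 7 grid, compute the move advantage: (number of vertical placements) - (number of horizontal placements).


Board is 3 x 7 (rows x cols).
Left (vertical) placements: (rows-1) * cols = 2 * 7 = 14
Right (horizontal) placements: rows * (cols-1) = 3 * 6 = 18
Advantage = Left - Right = 14 - 18 = -4

-4


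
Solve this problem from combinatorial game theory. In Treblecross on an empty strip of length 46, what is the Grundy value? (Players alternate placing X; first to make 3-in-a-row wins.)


Treblecross: place X on empty cells; 3-in-a-row wins.
Playing within two cells of an existing X lets the opponent win at once, so sensible play treats the cells i-2..i+2 around each X as dead. The player left with no safe cell loses, so this is a normal-play take-away game on strips of safe cells.
Placing X at cell i (0-indexed) of a strip of k safe cells leaves independent strips of sizes max(0, i-2) and max(0, k-i-3). Hence G(k) = mex{ G(max(0,i-2)) XOR G(max(0,k-i-3)) : 0 <= i < k }, with G(0) = 0.
G(1): splits (0,0):0^0=0 -> mex({0}) = 1
G(2): splits (0,0):0^0=0 -> mex({0}) = 1
G(3): splits (0,0):0^0=0 -> mex({0}) = 1
G(4): splits (0,1):0^1=1 (0,0):0^0=0 -> mex({0, 1}) = 2
G(5): splits (0,2):0^1=1 (0,1):0^1=1 (0,0):0^0=0 -> mex({0, 1}) = 2
G(6) = mex({1}) = 0
G(7) = mex({0, 1, 2}) = 3
G(8) = mex({0, 1, 2}) = 3
G(9) = mex({0, 2}) = 1
G(10) = mex({0, 2, 3}) = 1
G(11) = mex({0, 3}) = 1
G(12) = mex({1, 3}) = 0
G(13) = mex({0, 1, 2, 3}) = 4
G(14) = mex({0, 1, 2}) = 3
G(15) = mex({0, 1, 2}) = 3
G(16) = mex({0, 1, 2, 4}) = 3
G(17) = mex({0, 1, 3, 4}) = 2
G(18) = mex({0, 1, 3, 4}) = 2
G(19) = mex({0, 1, 3, 5}) = 2
G(20) = mex({0, 1, 2, 3, 5}) = 4
G(21) = mex({0, 1, 2, 3, 5}) = 4
G(22) = mex({1, 2, 6}) = 0
G(23) = mex({0, 1, 2, 3, 4, 6}) = 5
G(24) = mex({0, 1, 2, 3, 4}) = 5
G(25) = mex({0, 1, 3, 4, 7}) = 2
G(26) = mex({0, 1, 3, 4, 5, 7}) = 2
G(27) = mex({0, 1, 3, 5}) = 2
G(28) = mex({0, 1, 2, 5}) = 3
G(29) = mex({0, 1, 2, 4, 5, 6}) = 3
G(30) = mex({1, 2, 4, 6}) = 0
G(31) = mex({0, 1, 2, 3, 4, 6}) = 5
G(32) = mex({1, 2, 3, 4, 7}) = 0
G(33) = mex({0, 3, 7}) = 1
G(34) = mex({0, 2, 3, 5, 7}) = 1
G(35) = mex({0, 2, 3, 5, 6}) = 1
G(36) = mex({0, 1, 2, 5, 6}) = 3
G(37) = mex({0, 1, 2, 4, 5, 6}) = 3
G(38) = mex({0, 1, 2, 4}) = 3
G(39) = mex({0, 1, 2, 3, 4, 7}) = 5
G(40) = mex({0, 1, 2, 3, 4, 5, 7}) = 6
G(41) = mex({0, 1, 2, 3, 5, 7}) = 4
G(42) = mex({0, 1, 2, 3, 5, 6, 7}) = 4
G(43) = mex({0, 2, 3, 5, 6}) = 1
G(44) = mex({1, 2, 3, 4, 5, 6}) = 0
G(45) = mex({0, 1, 2, 3, 4, 6, 7}) = 5
G(46) = mex({0, 1, 2, 3, 4, 7}) = 5
Therefore G(46) = 5.

5


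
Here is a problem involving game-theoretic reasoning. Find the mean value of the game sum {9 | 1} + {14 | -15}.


G1 = {9 | 1}, G2 = {14 | -15}
Each is a switch {a | b} with numbers a > b; its mean value is (a + b)/2, and mean value is additive over game sums: m(G1 + G2) = m(G1) + m(G2).
Mean of G1 = (9 + (1))/2 = 10/2 = 5
Mean of G2 = (14 + (-15))/2 = -1/2 = -1/2
Mean of G1 + G2 = 5 + -1/2 = 9/2

9/2


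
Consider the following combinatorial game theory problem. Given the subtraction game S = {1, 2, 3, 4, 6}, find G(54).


The subtraction set is S = {1, 2, 3, 4, 6}.
G(k) = mex{ G(k - s) : s in S, s <= k }. We compute iteratively: G(0) = 0.
G(1) = mex({0}) = 1
G(2) = mex({0, 1}) = 2
G(3) = mex({0, 1, 2}) = 3
G(4) = mex({0, 1, 2, 3}) = 4
G(5) = mex({1, 2, 3, 4}) = 0
G(6) = mex({0, 2, 3, 4}) = 1
G(7) = mex({0, 1, 3, 4}) = 2
G(8) = mex({0, 1, 2, 4}) = 3
G(9) = mex({0, 1, 2, 3}) = 4
G(10) = mex({1, 2, 3, 4}) = 0
Observe that G(5)..G(10) = 0, 1, 2, 3, 4, 0 repeats G(0)..G(5) = 0, 1, 2, 3, 4, 0.
For k >= max(S) = 6, G(k) is determined by the previous 6 values G(k-6)..G(k-1); a window of 6 consecutive values has recurred shifted by 5, so by induction G(k + 5) = G(k) for all k >= 0: the sequence is periodic from the start with period 5.
One period: G(0..4) = 0, 1, 2, 3, 4.
54 mod 5 = 4, so G(54) = G(4) = 4.

4


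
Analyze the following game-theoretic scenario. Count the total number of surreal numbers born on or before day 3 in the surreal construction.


Day 0: {|} = 0 is born. Count = 1.
Day n: the number of surreal numbers born by day n is 2^(n+1) - 1.
By day 0: 2^1 - 1 = 1
By day 1: 2^2 - 1 = 3
By day 2: 2^3 - 1 = 7
By day 3: 2^4 - 1 = 15
By day 3: 15 surreal numbers.

15


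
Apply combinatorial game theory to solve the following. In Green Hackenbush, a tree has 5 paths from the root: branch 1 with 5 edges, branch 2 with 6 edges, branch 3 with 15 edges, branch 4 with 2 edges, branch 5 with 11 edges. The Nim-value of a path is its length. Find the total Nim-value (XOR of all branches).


The tree has 5 branches from the ground vertex.
In Green Hackenbush, the Nim-value of a simple path of length k is k.
Branch 1: length 5, Nim-value = 5
Branch 2: length 6, Nim-value = 6
Branch 3: length 15, Nim-value = 15
Branch 4: length 2, Nim-value = 2
Branch 5: length 11, Nim-value = 11
Total Nim-value = XOR of all branch values:
0 XOR 5 = 5
5 XOR 6 = 3
3 XOR 15 = 12
12 XOR 2 = 14
14 XOR 11 = 5
Nim-value of the tree = 5

5


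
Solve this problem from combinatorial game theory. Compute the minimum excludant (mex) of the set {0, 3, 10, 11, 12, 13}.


Set = {0, 3, 10, 11, 12, 13}
0 is in the set.
1 is NOT in the set. This is the mex.
mex = 1

1


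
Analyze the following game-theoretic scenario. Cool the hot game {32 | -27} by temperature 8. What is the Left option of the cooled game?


Original game: {32 | -27} (a switch {a | b} with a > b).
Cooling by t (for t below the temperature (a - b)/2 = 59/2) taxes each move by t: {a | b} cooled by t is {a - t | b + t}.
Cooling amount: t = 8
Cooled Left option: 32 - 8 = 24
Cooled Right option: -27 + 8 = -19
Cooled game: {24 | -19}
Left option = 24

24


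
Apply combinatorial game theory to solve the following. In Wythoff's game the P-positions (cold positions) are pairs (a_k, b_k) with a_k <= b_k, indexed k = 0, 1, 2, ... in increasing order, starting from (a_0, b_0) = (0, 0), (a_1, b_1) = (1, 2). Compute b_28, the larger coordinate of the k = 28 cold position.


By Wythoff's theorem, a_k = floor(k * phi) and b_k = floor(k * phi^2) = a_k + k, where phi = (1 + sqrt(5))/2 is the golden ratio.
phi = (1 + sqrt(5))/2 = 1.618034
phi^2 = phi + 1 = 2.618034
k = 28
k * phi^2 = 28 * 2.618034 = 73.304952
b_28 = floor(k * phi^2) = 73 (check: a_28 + k = 45 + 28 = 73)

73


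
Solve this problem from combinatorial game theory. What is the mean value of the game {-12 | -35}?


Game = {-12 | -35}, a switch {a | b} with numbers a > b.
Its thermograph has left wall a - t and right wall b + t, which meet at t = (a - b)/2, where both equal (a + b)/2. So the mast (mean value) is at (a + b)/2.
Mean = (-12 + (-35))/2 = -47/2 = -47/2

-47/2


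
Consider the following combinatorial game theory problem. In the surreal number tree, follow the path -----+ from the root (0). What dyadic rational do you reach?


Sign expansion: -----+
Rule: track bounds (lo, hi), initially (-inf, +inf). On '+', the current value becomes lo and we move to the simplest number in (value, hi): value + 1 if hi = +inf, otherwise the midpoint (value + hi)/2. On '-', the current value becomes hi and we move to value - 1 if lo = -inf, otherwise the midpoint (lo + value)/2.
Start at 0.
Step 1: sign = -, move left. Bounds: (-inf, 0). Value = -1
Step 2: sign = -, move left. Bounds: (-inf, -1). Value = -2
Step 3: sign = -, move left. Bounds: (-inf, -2). Value = -3
Step 4: sign = -, move left. Bounds: (-inf, -3). Value = -4
Step 5: sign = -, move left. Bounds: (-inf, -4). Value = -5
Step 6: sign = +, move right. Bounds: (-5, -4). Value = -9/2
The surreal number with sign expansion -----+ is -9/2.

-9/2


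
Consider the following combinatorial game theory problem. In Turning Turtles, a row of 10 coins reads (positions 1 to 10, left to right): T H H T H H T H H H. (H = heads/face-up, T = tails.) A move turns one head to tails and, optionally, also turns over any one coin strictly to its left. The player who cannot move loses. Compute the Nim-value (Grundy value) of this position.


Coins: T H H T H H T H H H
Key fact: a single head at position k behaves exactly like a Nim heap of size k (turning it to T and optionally flipping a coin at j < k corresponds to moving the heap from k to j, or to 0), and heads combine as a disjunctive sum (two heads at the same place would cancel, matching j XOR j = 0). So the Nim-value is the XOR of the 1-indexed positions of the heads.
Face-up positions (1-indexed): [2, 3, 5, 6, 8, 9, 10]
XOR 0 with 2: 0 XOR 2 = 2
XOR 2 with 3: 2 XOR 3 = 1
XOR 1 with 5: 1 XOR 5 = 4
XOR 4 with 6: 4 XOR 6 = 2
XOR 2 with 8: 2 XOR 8 = 10
XOR 10 with 9: 10 XOR 9 = 3
XOR 3 with 10: 3 XOR 10 = 9
Nim-value = 9

9


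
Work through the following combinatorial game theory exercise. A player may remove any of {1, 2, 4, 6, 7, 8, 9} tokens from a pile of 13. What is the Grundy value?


The subtraction set is S = {1, 2, 4, 6, 7, 8, 9}.
G(k) = mex{ G(k - s) : s in S, s <= k }. We compute iteratively: G(0) = 0.
G(1) = mex({0}) = 1
G(2) = mex({0, 1}) = 2
G(3) = mex({1, 2}) = 0
G(4) = mex({0, 2}) = 1
G(5) = mex({0, 1}) = 2
G(6) = mex({0, 1, 2}) = 3
G(7) = mex({0, 1, 2, 3}) = 4
G(8) = mex({0, 1, 2, 3, 4}) = 5
G(9) = mex({0, 1, 2, 4, 5}) = 3
G(10) = mex({0, 1, 2, 3, 5}) = 4
G(11) = mex({0, 1, 2, 3, 4}) = 5
G(12) = mex({0, 1, 2, 3, 4, 5}) = 6
G(13) = mex({1, 2, 3, 4, 5, 6}) = 0
Therefore G(13) = 0.

0


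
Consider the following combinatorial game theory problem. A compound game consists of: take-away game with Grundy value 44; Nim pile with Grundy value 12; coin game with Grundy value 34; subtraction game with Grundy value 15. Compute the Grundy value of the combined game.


By the Sprague-Grundy theorem, the Grundy value of a sum of games is the XOR of individual Grundy values.
take-away game: Grundy value = 44. Running XOR: 0 XOR 44 = 44
Nim pile: Grundy value = 12. Running XOR: 44 XOR 12 = 32
coin game: Grundy value = 34. Running XOR: 32 XOR 34 = 2
subtraction game: Grundy value = 15. Running XOR: 2 XOR 15 = 13
The combined Grundy value is 13.

13


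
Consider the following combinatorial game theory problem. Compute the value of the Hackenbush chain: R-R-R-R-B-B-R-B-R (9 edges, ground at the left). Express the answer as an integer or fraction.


Edges (from ground): R-R-R-R-B-B-R-B-R
By Berlekamp's sign-expansion rule, a Blue-Red Hackenbush stalk has the value of the surreal number whose sign sequence is the edge sequence with B -> + and R -> -.
Sign sequence: ----++-+-
Trace the sign expansion in the surreal number tree, starting from 0:
Edge 1: R (sign -) -> bounds (-inf, 0), value = -1
Edge 2: R (sign -) -> bounds (-inf, -1), value = -2
Edge 3: R (sign -) -> bounds (-inf, -2), value = -3
Edge 4: R (sign -) -> bounds (-inf, -3), value = -4
Edge 5: B (sign +) -> bounds (-4, -3), value = -7/2
Edge 6: B (sign +) -> bounds (-7/2, -3), value = -13/4
Edge 7: R (sign -) -> bounds (-7/2, -13/4), value = -27/8
Edge 8: B (sign +) -> bounds (-27/8, -13/4), value = -53/16
Edge 9: R (sign -) -> bounds (-27/8, -53/16), value = -107/32
Game value = -107/32

-107/32


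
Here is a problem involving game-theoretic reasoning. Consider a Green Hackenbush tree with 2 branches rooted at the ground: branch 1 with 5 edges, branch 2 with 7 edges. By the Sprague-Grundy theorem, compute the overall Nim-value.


The tree has 2 branches from the ground vertex.
In Green Hackenbush, the Nim-value of a simple path of length k is k.
Branch 1: length 5, Nim-value = 5
Branch 2: length 7, Nim-value = 7
Total Nim-value = XOR of all branch values:
0 XOR 5 = 5
5 XOR 7 = 2
Nim-value of the tree = 2

2


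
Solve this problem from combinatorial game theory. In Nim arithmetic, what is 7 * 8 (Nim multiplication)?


Nim multiplication is bilinear over XOR: (u XOR v) * w = (u*w) XOR (v*w).
So we split each operand into its bit components and XOR the pairwise Nim products.
7 = 1 + 2 + 4 (as XOR of powers of 2).
8 = 8 (as XOR of powers of 2).
Using the standard Nim-product table on single bits:
  2*2 = 3,   2*4 = 8,   2*8 = 12,
  4*4 = 6,   4*8 = 11,  8*8 = 13,
and  1*x = x (identity), k*l = l*k (commutative).
Pairwise Nim products:
  1 * 8 = 8
  2 * 8 = 12
  4 * 8 = 11
XOR them: 8 XOR 12 XOR 11 = 15.
Result: 7 * 8 = 15 (in Nim).

15


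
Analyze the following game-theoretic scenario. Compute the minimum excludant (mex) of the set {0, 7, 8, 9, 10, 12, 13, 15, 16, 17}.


Set = {0, 7, 8, 9, 10, 12, 13, 15, 16, 17}
0 is in the set.
1 is NOT in the set. This is the mex.
mex = 1

1


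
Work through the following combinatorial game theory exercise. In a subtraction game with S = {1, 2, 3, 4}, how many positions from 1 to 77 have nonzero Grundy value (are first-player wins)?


Subtraction set S = {1, 2, 3, 4}, so G(n) = n mod 5.
G(n) = 0 when n is a multiple of 5.
Multiples of 5 in [1, 77]: 15
N-positions (nonzero Grundy) = 77 - 15 = 62

62


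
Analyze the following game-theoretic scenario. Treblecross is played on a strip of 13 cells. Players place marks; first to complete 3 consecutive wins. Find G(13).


Treblecross: place X on empty cells; 3-in-a-row wins.
Playing within two cells of an existing X lets the opponent win at once, so sensible play treats the cells i-2..i+2 around each X as dead. The player left with no safe cell loses, so this is a normal-play take-away game on strips of safe cells.
Placing X at cell i (0-indexed) of a strip of k safe cells leaves independent strips of sizes max(0, i-2) and max(0, k-i-3). Hence G(k) = mex{ G(max(0,i-2)) XOR G(max(0,k-i-3)) : 0 <= i < k }, with G(0) = 0.
G(1): splits (0,0):0^0=0 -> mex({0}) = 1
G(2): splits (0,0):0^0=0 -> mex({0}) = 1
G(3): splits (0,0):0^0=0 -> mex({0}) = 1
G(4): splits (0,1):0^1=1 (0,0):0^0=0 -> mex({0, 1}) = 2
G(5): splits (0,2):0^1=1 (0,1):0^1=1 (0,0):0^0=0 -> mex({0, 1}) = 2
G(6) = mex({1}) = 0
G(7) = mex({0, 1, 2}) = 3
G(8) = mex({0, 1, 2}) = 3
G(9) = mex({0, 2}) = 1
G(10) = mex({0, 2, 3}) = 1
G(11) = mex({0, 3}) = 1
G(12) = mex({1, 3}) = 0
G(13) = mex({0, 1, 2, 3}) = 4
Therefore G(13) = 4.

4


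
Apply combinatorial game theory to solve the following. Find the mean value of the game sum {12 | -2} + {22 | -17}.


G1 = {12 | -2}, G2 = {22 | -17}
Each is a switch {a | b} with numbers a > b; its mean value is (a + b)/2, and mean value is additive over game sums: m(G1 + G2) = m(G1) + m(G2).
Mean of G1 = (12 + (-2))/2 = 10/2 = 5
Mean of G2 = (22 + (-17))/2 = 5/2 = 5/2
Mean of G1 + G2 = 5 + 5/2 = 15/2

15/2


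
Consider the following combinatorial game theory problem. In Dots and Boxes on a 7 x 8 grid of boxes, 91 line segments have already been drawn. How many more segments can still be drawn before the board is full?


Grid: 7 x 8 boxes, i.e. 8 rows and 9 columns of dots.
Horizontal edges: (rows + 1) * cols = 8 * 8 = 64
Vertical edges: rows * (cols + 1) = 7 * 9 = 63
Total edges: 64 + 63 = 127
Edges drawn: 91
Remaining: 127 - 91 = 36

36


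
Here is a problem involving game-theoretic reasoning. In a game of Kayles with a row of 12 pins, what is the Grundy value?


Kayles: a move removes 1 or 2 adjacent pins from a contiguous row.
Removing pins from a row of k leaves two independent rows (a, b) with a + b = k - 1 (one pin) or a + b = k - 2 (two pins); an end removal gives a = 0.
By Sprague-Grundy, G(k) = mex{ G(a) XOR G(b) } over all these splits. G(0) = 0.
G(1): splits (0,0):0^0=0 -> mex({0}) = 1
G(2): splits (0,1):0^1=1 (0,0):0^0=0 -> mex({0, 1}) = 2
G(3): splits (0,2):0^2=2 (1,1):1^1=0 (0,1):0^1=1 -> mex({0, 1, 2}) = 3
G(4): splits (0,3):0^3=3 (1,2):1^2=3 (0,2):0^2=2 (1,1):1^1=0 -> mex({0, 2, 3}) = 1
G(5): splits (0,4):0^1=1 (1,3):1^3=2 (2,2):2^2=0 (0,3):0^3=3 (1,2):1^2=3 -> mex({0, 1, 2, 3}) = 4
G(6) = mex({0, 1, 2, 4}) = 3
G(7) = mex({0, 1, 3, 4, 5}) = 2
G(8) = mex({0, 2, 3, 5, 6}) = 1
G(9) = mex({0, 1, 2, 3, 6, 7}) = 4
G(10) = mex({0, 1, 3, 4, 5, 7}) = 2
G(11) = mex({0, 1, 2, 3, 4, 5}) = 6
G(12) = mex({0, 1, 2, 3, 5, 6, 7}) = 4
Therefore G(12) = 4.

4


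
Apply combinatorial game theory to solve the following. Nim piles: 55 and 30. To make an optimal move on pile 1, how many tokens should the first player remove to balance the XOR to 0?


Piles: 55 and 30
Current XOR: 55 XOR 30 = 41 (non-zero, so this is an N-position).
To make the XOR zero, we need to find a move that balances the piles.
For pile 1 (size 55): target = 55 XOR 41 = 30
We reduce pile 1 from 55 to 30.
Tokens removed: 55 - 30 = 25
Verification: 30 XOR 30 = 0

25


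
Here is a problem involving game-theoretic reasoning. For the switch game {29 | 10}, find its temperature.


The game is {29 | 10}, a switch {a | b} with numbers a > b.
Cooling {a | b} by t gives {a - t | b + t}, which stops being hot when a - t = b + t, i.e. at t = (a - b)/2. So the temperature of a switch is (a - b)/2.
Temperature = (Left option - Right option) / 2
= (29 - (10)) / 2
= 19 / 2
= 19/2

19/2


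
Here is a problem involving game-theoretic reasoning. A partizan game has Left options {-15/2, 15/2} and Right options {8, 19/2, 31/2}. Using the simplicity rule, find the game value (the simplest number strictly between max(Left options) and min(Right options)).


Left options: {-15/2, 15/2}, max = 15/2
Right options: {8, 19/2, 31/2}, min = 8
All options are numbers and max(Left) < min(Right), so by the simplicity theorem the value is the simplest (earliest-born) number strictly between 15/2 and 8.
No integer lies strictly between 15/2 and 8, so the value is the dyadic rational m/2^k in the interval with the smallest k (then m odd); search k = 1, 2, ...:
Denominator 2: no odd multiple of 1/2 lies strictly between 15/2 and 8.
Denominator 4: 31/4 lies strictly between 15/2 and 8 -- found.
The simplest number in the interval is 31/4.
Game value = 31/4

31/4


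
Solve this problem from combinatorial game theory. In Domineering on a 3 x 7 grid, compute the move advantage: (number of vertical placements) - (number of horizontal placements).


Board is 3 x 7 (rows x cols).
Left (vertical) placements: (rows-1) * cols = 2 * 7 = 14
Right (horizontal) placements: rows * (cols-1) = 3 * 6 = 18
Advantage = Left - Right = 14 - 18 = -4

-4


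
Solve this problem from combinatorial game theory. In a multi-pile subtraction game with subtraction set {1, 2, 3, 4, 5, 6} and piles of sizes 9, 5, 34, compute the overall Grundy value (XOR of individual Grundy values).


Subtraction set: {1, 2, 3, 4, 5, 6}
For this subtraction set, G(n) = n mod 7 (period = max + 1 = 7).
Pile 1 (size 9): G(9) = 9 mod 7 = 2
Pile 2 (size 5): G(5) = 5 mod 7 = 5
Pile 3 (size 34): G(34) = 34 mod 7 = 6
Total Grundy value = XOR of all: 2 XOR 5 XOR 6 = 1

1


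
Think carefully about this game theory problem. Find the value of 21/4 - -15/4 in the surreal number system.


x = 21/4, y = -15/4
Converting to common denominator: 4
x = 21/4, y = -15/4
x - y = 21/4 - -15/4 = 9

9


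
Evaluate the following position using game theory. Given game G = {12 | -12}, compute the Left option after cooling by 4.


Original game: {12 | -12} (a switch {a | b} with a > b).
Cooling by t (for t below the temperature (a - b)/2 = 12) taxes each move by t: {a | b} cooled by t is {a - t | b + t}.
Cooling amount: t = 4
Cooled Left option: 12 - 4 = 8
Cooled Right option: -12 + 4 = -8
Cooled game: {8 | -8}
Left option = 8

8


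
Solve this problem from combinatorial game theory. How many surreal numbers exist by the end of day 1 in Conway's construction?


Day 0: {|} = 0 is born. Count = 1.
Day n: the number of surreal numbers born by day n is 2^(n+1) - 1.
By day 0: 2^1 - 1 = 1
By day 1: 2^2 - 1 = 3
By day 1: 3 surreal numbers.

3


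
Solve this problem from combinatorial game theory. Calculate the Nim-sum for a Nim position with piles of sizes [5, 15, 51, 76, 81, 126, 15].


We need the XOR (exclusive or) of all pile sizes.
After XOR-ing pile 1 (size 5): 0 XOR 5 = 5
After XOR-ing pile 2 (size 15): 5 XOR 15 = 10
After XOR-ing pile 3 (size 51): 10 XOR 51 = 57
After XOR-ing pile 4 (size 76): 57 XOR 76 = 117
After XOR-ing pile 5 (size 81): 117 XOR 81 = 36
After XOR-ing pile 6 (size 126): 36 XOR 126 = 90
After XOR-ing pile 7 (size 15): 90 XOR 15 = 85
The Nim-value of this position is 85.

85


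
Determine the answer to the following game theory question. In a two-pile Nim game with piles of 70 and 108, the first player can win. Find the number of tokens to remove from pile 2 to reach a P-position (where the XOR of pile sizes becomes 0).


Piles: 70 and 108
Current XOR: 70 XOR 108 = 42 (non-zero, so this is an N-position).
To make the XOR zero, we need to find a move that balances the piles.
For pile 2 (size 108): target = 108 XOR 42 = 70
We reduce pile 2 from 108 to 70.
Tokens removed: 108 - 70 = 38
Verification: 70 XOR 70 = 0

38


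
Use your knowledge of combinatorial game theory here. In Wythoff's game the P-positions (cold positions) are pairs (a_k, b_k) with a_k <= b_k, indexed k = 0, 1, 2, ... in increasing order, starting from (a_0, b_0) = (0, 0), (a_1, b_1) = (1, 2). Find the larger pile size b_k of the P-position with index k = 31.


By Wythoff's theorem, a_k = floor(k * phi) and b_k = floor(k * phi^2) = a_k + k, where phi = (1 + sqrt(5))/2 is the golden ratio.
phi = (1 + sqrt(5))/2 = 1.618034
phi^2 = phi + 1 = 2.618034
k = 31
k * phi^2 = 31 * 2.618034 = 81.159054
b_31 = floor(k * phi^2) = 81 (check: a_31 + k = 50 + 31 = 81)

81


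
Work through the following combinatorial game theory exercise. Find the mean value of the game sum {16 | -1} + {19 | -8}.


G1 = {16 | -1}, G2 = {19 | -8}
Each is a switch {a | b} with numbers a > b; its mean value is (a + b)/2, and mean value is additive over game sums: m(G1 + G2) = m(G1) + m(G2).
Mean of G1 = (16 + (-1))/2 = 15/2 = 15/2
Mean of G2 = (19 + (-8))/2 = 11/2 = 11/2
Mean of G1 + G2 = 15/2 + 11/2 = 13

13


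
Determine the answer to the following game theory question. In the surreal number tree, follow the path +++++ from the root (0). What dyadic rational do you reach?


Sign expansion: +++++
Rule: track bounds (lo, hi), initially (-inf, +inf). On '+', the current value becomes lo and we move to the simplest number in (value, hi): value + 1 if hi = +inf, otherwise the midpoint (value + hi)/2. On '-', the current value becomes hi and we move to value - 1 if lo = -inf, otherwise the midpoint (lo + value)/2.
Start at 0.
Step 1: sign = +, move right. Bounds: (0, +inf). Value = 1
Step 2: sign = +, move right. Bounds: (1, +inf). Value = 2
Step 3: sign = +, move right. Bounds: (2, +inf). Value = 3
Step 4: sign = +, move right. Bounds: (3, +inf). Value = 4
Step 5: sign = +, move right. Bounds: (4, +inf). Value = 5
The surreal number with sign expansion +++++ is 5.

5


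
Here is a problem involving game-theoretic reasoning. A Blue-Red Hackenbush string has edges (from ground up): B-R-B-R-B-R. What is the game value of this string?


Edges (from ground): B-R-B-R-B-R
By Berlekamp's sign-expansion rule, a Blue-Red Hackenbush stalk has the value of the surreal number whose sign sequence is the edge sequence with B -> + and R -> -.
Sign sequence: +-+-+-
Trace the sign expansion in the surreal number tree, starting from 0:
Edge 1: B (sign +) -> bounds (0, +inf), value = 1
Edge 2: R (sign -) -> bounds (0, 1), value = 1/2
Edge 3: B (sign +) -> bounds (1/2, 1), value = 3/4
Edge 4: R (sign -) -> bounds (1/2, 3/4), value = 5/8
Edge 5: B (sign +) -> bounds (5/8, 3/4), value = 11/16
Edge 6: R (sign -) -> bounds (5/8, 11/16), value = 21/32
Game value = 21/32

21/32


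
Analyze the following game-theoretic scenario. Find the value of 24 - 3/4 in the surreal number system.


x = 24, y = 3/4
Converting to common denominator: 4
x = 96/4, y = 3/4
x - y = 24 - 3/4 = 93/4

93/4


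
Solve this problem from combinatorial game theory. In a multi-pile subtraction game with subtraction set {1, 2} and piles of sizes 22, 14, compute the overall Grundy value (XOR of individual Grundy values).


Subtraction set: {1, 2}
For this subtraction set, G(n) = n mod 3 (period = max + 1 = 3).
Pile 1 (size 22): G(22) = 22 mod 3 = 1
Pile 2 (size 14): G(14) = 14 mod 3 = 2
Total Grundy value = XOR of all: 1 XOR 2 = 3

3


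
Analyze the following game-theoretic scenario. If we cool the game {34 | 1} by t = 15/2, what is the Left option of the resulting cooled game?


Original game: {34 | 1} (a switch {a | b} with a > b).
Cooling by t (for t below the temperature (a - b)/2 = 33/2) taxes each move by t: {a | b} cooled by t is {a - t | b + t}.
Cooling amount: t = 15/2
Cooled Left option: 34 - 15/2 = 53/2
Cooled Right option: 1 + 15/2 = 17/2
Cooled game: {53/2 | 17/2}
Left option = 53/2

53/2


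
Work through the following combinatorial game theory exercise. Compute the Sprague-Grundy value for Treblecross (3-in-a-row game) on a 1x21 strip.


Treblecross: place X on empty cells; 3-in-a-row wins.
Playing within two cells of an existing X lets the opponent win at once, so sensible play treats the cells i-2..i+2 around each X as dead. The player left with no safe cell loses, so this is a normal-play take-away game on strips of safe cells.
Placing X at cell i (0-indexed) of a strip of k safe cells leaves independent strips of sizes max(0, i-2) and max(0, k-i-3). Hence G(k) = mex{ G(max(0,i-2)) XOR G(max(0,k-i-3)) : 0 <= i < k }, with G(0) = 0.
G(1): splits (0,0):0^0=0 -> mex({0}) = 1
G(2): splits (0,0):0^0=0 -> mex({0}) = 1
G(3): splits (0,0):0^0=0 -> mex({0}) = 1
G(4): splits (0,1):0^1=1 (0,0):0^0=0 -> mex({0, 1}) = 2
G(5): splits (0,2):0^1=1 (0,1):0^1=1 (0,0):0^0=0 -> mex({0, 1}) = 2
G(6) = mex({1}) = 0
G(7) = mex({0, 1, 2}) = 3
G(8) = mex({0, 1, 2}) = 3
G(9) = mex({0, 2}) = 1
G(10) = mex({0, 2, 3}) = 1
G(11) = mex({0, 3}) = 1
G(12) = mex({1, 3}) = 0
G(13) = mex({0, 1, 2, 3}) = 4
G(14) = mex({0, 1, 2}) = 3
G(15) = mex({0, 1, 2}) = 3
G(16) = mex({0, 1, 2, 4}) = 3
G(17) = mex({0, 1, 3, 4}) = 2
G(18) = mex({0, 1, 3, 4}) = 2
G(19) = mex({0, 1, 3, 5}) = 2
G(20) = mex({0, 1, 2, 3, 5}) = 4
G(21) = mex({0, 1, 2, 3, 5}) = 4
Therefore G(21) = 4.

4


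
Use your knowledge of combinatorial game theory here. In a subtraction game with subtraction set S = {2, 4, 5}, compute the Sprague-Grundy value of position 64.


The subtraction set is S = {2, 4, 5}.
G(k) = mex{ G(k - s) : s in S, s <= k }. We compute iteratively: G(0) = 0.
G(1) = mex({}) = 0
G(2) = mex({0}) = 1
G(3) = mex({0}) = 1
G(4) = mex({0, 1}) = 2
G(5) = mex({0, 1}) = 2
G(6) = mex({0, 1, 2}) = 3
G(7) = mex({1, 2}) = 0
G(8) = mex({1, 2, 3}) = 0
G(9) = mex({0, 2}) = 1
G(10) = mex({0, 2, 3}) = 1
G(11) = mex({0, 1, 3}) = 2
Observe that G(7)..G(11) = 0, 0, 1, 1, 2 repeats G(0)..G(4) = 0, 0, 1, 1, 2.
For k >= max(S) = 5, G(k) is determined by the previous 5 values G(k-5)..G(k-1); a window of 5 consecutive values has recurred shifted by 7, so by induction G(k + 7) = G(k) for all k >= 0: the sequence is periodic from the start with period 7.
One period: G(0..6) = 0, 0, 1, 1, 2, 2, 3.
64 mod 7 = 1, so G(64) = G(1) = 0.

0


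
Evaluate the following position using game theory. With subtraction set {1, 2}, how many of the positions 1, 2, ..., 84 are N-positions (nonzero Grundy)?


Subtraction set S = {1, 2}, so G(n) = n mod 3.
G(n) = 0 when n is a multiple of 3.
Multiples of 3 in [1, 84]: 28
N-positions (nonzero Grundy) = 84 - 28 = 56

56


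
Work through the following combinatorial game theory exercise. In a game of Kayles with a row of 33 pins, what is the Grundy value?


Kayles: a move removes 1 or 2 adjacent pins from a contiguous row.
Removing pins from a row of k leaves two independent rows (a, b) with a + b = k - 1 (one pin) or a + b = k - 2 (two pins); an end removal gives a = 0.
By Sprague-Grundy, G(k) = mex{ G(a) XOR G(b) } over all these splits. G(0) = 0.
G(1): splits (0,0):0^0=0 -> mex({0}) = 1
G(2): splits (0,1):0^1=1 (0,0):0^0=0 -> mex({0, 1}) = 2
G(3): splits (0,2):0^2=2 (1,1):1^1=0 (0,1):0^1=1 -> mex({0, 1, 2}) = 3
G(4): splits (0,3):0^3=3 (1,2):1^2=3 (0,2):0^2=2 (1,1):1^1=0 -> mex({0, 2, 3}) = 1
G(5): splits (0,4):0^1=1 (1,3):1^3=2 (2,2):2^2=0 (0,3):0^3=3 (1,2):1^2=3 -> mex({0, 1, 2, 3}) = 4
G(6) = mex({0, 1, 2, 4}) = 3
G(7) = mex({0, 1, 3, 4, 5}) = 2
G(8) = mex({0, 2, 3, 5, 6}) = 1
G(9) = mex({0, 1, 2, 3, 6, 7}) = 4
G(10) = mex({0, 1, 3, 4, 5, 7}) = 2
G(11) = mex({0, 1, 2, 3, 4, 5}) = 6
G(12) = mex({0, 1, 2, 3, 5, 6, 7}) = 4
G(13) = mex({0, 2, 3, 4, 6, 7}) = 1
G(14) = mex({0, 1, 4, 5, 6, 7}) = 2
G(15) = mex({0, 1, 2, 3, 4, 5, 6}) = 7
G(16) = mex({0, 2, 3, 5, 6, 7}) = 1
G(17) = mex({0, 1, 2, 3, 5, 6, 7}) = 4
G(18) = mex({0, 1, 2, 4, 5, 6}) = 3
G(19) = mex({0, 1, 3, 4, 5, 7}) = 2
G(20) = mex({0, 2, 3, 4, 5, 6, 7}) = 1
G(21) = mex({0, 1, 2, 3, 5, 6, 7}) = 4
G(22) = mex({0, 1, 2, 3, 4, 5, 7}) = 6
G(23) = mex({0, 1, 2, 3, 4, 5, 6}) = 7
G(24) = mex({0, 1, 2, 3, 5, 6, 7}) = 4
G(25) = mex({0, 2, 3, 4, 6, 7}) = 1
G(26) = mex({0, 1, 3, 4, 5, 6, 7}) = 2
G(27) = mex({0, 1, 2, 3, 4, 5, 6, 7}) = 8
G(28) = mex({0, 1, 2, 3, 4, 6, 7, 8}) = 5
G(29) = mex({0, 1, 2, 3, 5, 6, 7, 8, 9}) = 4
G(30) = mex({0, 1, 2, 3, 4, 5, 6, 9, 10}) = 7
G(31) = mex({0, 1, 3, 4, 5, 7, 10, 11}) = 2
G(32) = mex({0, 2, 3, 4, 5, 6, 7, 9, 11}) = 1
G(33) = mex({0, 1, 2, 3, 4, 5, 6, 7, 9, 12}) = 8
Therefore G(33) = 8.

8


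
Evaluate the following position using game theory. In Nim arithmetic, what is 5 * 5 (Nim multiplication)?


Nim multiplication is bilinear over XOR: (u XOR v) * w = (u*w) XOR (v*w).
So we split each operand into its bit components and XOR the pairwise Nim products.
5 = 1 + 4 (as XOR of powers of 2).
5 = 1 + 4 (as XOR of powers of 2).
Using the standard Nim-product table on single bits:
  2*2 = 3,   2*4 = 8,   2*8 = 12,
  4*4 = 6,   4*8 = 11,  8*8 = 13,
and  1*x = x (identity), k*l = l*k (commutative).
Pairwise Nim products:
  1 * 1 = 1
  1 * 4 = 4
  4 * 1 = 4
  4 * 4 = 6
XOR them: 1 XOR 4 XOR 4 XOR 6 = 7.
Result: 5 * 5 = 7 (in Nim).

7


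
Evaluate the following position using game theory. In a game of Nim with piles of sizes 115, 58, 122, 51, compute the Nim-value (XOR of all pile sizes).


We need the XOR (exclusive or) of all pile sizes.
After XOR-ing pile 1 (size 115): 0 XOR 115 = 115
After XOR-ing pile 2 (size 58): 115 XOR 58 = 73
After XOR-ing pile 3 (size 122): 73 XOR 122 = 51
After XOR-ing pile 4 (size 51): 51 XOR 51 = 0
The Nim-value of this position is 0.

0


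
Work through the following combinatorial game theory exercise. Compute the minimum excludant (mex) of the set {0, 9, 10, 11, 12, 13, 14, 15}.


Set = {0, 9, 10, 11, 12, 13, 14, 15}
0 is in the set.
1 is NOT in the set. This is the mex.
mex = 1

1


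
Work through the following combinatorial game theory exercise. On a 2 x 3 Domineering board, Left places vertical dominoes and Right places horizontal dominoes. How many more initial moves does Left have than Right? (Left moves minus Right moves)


Board is 2 x 3 (rows x cols).
Left (vertical) placements: (rows-1) * cols = 1 * 3 = 3
Right (horizontal) placements: rows * (cols-1) = 2 * 2 = 4
Advantage = Left - Right = 3 - 4 = -1

-1


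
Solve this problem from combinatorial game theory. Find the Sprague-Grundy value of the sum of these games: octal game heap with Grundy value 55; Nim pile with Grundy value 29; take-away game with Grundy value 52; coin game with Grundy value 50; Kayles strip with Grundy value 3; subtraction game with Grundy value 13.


By the Sprague-Grundy theorem, the Grundy value of a sum of games is the XOR of individual Grundy values.
octal game heap: Grundy value = 55. Running XOR: 0 XOR 55 = 55
Nim pile: Grundy value = 29. Running XOR: 55 XOR 29 = 42
take-away game: Grundy value = 52. Running XOR: 42 XOR 52 = 30
coin game: Grundy value = 50. Running XOR: 30 XOR 50 = 44
Kayles strip: Grundy value = 3. Running XOR: 44 XOR 3 = 47
subtraction game: Grundy value = 13. Running XOR: 47 XOR 13 = 34
The combined Grundy value is 34.

34


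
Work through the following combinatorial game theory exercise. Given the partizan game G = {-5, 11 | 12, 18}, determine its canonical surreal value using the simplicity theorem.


Left options: {-5, 11}, max = 11
Right options: {12, 18}, min = 12
All options are numbers and max(Left) < min(Right), so by the simplicity theorem the value is the simplest (earliest-born) number strictly between 11 and 12.
No integer lies strictly between 11 and 12, so the value is the dyadic rational m/2^k in the interval with the smallest k (then m odd); search k = 1, 2, ...:
Denominator 2: 23/2 lies strictly between 11 and 12 -- found.
The simplest number in the interval is 23/2.
Game value = 23/2

23/2


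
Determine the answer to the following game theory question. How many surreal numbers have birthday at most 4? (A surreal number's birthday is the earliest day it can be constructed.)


Day 0: {|} = 0 is born. Count = 1.
Day n: the number of surreal numbers born by day n is 2^(n+1) - 1.
By day 0: 2^1 - 1 = 1
By day 1: 2^2 - 1 = 3
By day 2: 2^3 - 1 = 7
By day 3: 2^4 - 1 = 15
By day 4: 2^5 - 1 = 31
By day 4: 31 surreal numbers.

31


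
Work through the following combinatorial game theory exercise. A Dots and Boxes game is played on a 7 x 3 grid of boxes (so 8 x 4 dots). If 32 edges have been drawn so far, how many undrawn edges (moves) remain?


Grid: 7 x 3 boxes, i.e. 8 rows and 4 columns of dots.
Horizontal edges: (rows + 1) * cols = 8 * 3 = 24
Vertical edges: rows * (cols + 1) = 7 * 4 = 28
Total edges: 24 + 28 = 52
Edges drawn: 32
Remaining: 52 - 32 = 20

20


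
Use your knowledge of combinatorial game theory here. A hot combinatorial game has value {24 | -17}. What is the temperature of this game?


The game is {24 | -17}, a switch {a | b} with numbers a > b.
Cooling {a | b} by t gives {a - t | b + t}, which stops being hot when a - t = b + t, i.e. at t = (a - b)/2. So the temperature of a switch is (a - b)/2.
Temperature = (Left option - Right option) / 2
= (24 - (-17)) / 2
= 41 / 2
= 41/2

41/2
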